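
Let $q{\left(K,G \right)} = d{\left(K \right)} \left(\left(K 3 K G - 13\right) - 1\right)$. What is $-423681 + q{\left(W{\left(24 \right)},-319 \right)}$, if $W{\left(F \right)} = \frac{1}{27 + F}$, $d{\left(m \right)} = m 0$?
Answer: $-423681$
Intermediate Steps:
$d{\left(m \right)} = 0$
$q{\left(K,G \right)} = 0$ ($q{\left(K,G \right)} = 0 \left(\left(K 3 K G - 13\right) - 1\right) = 0 \left(\left(3 K K G - 13\right) - 1\right) = 0 \left(\left(3 K^{2} G - 13\right) - 1\right) = 0 \left(\left(3 G K^{2} - 13\right) - 1\right) = 0 \left(\left(-13 + 3 G K^{2}\right) - 1\right) = 0 \left(-14 + 3 G K^{2}\right) = 0$)
$-423681 + q{\left(W{\left(24 \right)},-319 \right)} = -423681 + 0 = -423681$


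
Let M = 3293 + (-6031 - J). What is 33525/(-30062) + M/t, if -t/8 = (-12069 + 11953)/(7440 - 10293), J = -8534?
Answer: -62141997807/3487192 ≈ -17820.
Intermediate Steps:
t = -928/2853 (t = -8*(-12069 + 11953)/(7440 - 10293) = -(-928)/(-2853) = -(-928)*(-1)/2853 = -8*116/2853 = -928/2853 ≈ -0.32527)
M = 5796 (M = 3293 + (-6031 - 1*(-8534)) = 3293 + (-6031 + 8534) = 3293 + 2503 = 5796)
33525/(-30062) + M/t = 33525/(-30062) + 5796/(-928/2853) = 33525*(-1/30062) + 5796*(-2853/928) = -33525/30062 - 4133997/232 = -62141997807/3487192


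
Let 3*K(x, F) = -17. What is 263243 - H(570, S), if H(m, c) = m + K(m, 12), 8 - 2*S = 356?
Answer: 788036/3 ≈ 2.6268e+5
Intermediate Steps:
S = -174 (S = 4 - 1/2*356 = 4 - 178 = -174)
K(x, F) = -17/3 (K(x, F) = (1/3)*(-17) = -17/3)
H(m, c) = -17/3 + m (H(m, c) = m - 17/3 = -17/3 + m)
263243 - H(570, S) = 263243 - (-17/3 + 570) = 263243 - 1*1693/3 = 263243 - 1693/3 = 788036/3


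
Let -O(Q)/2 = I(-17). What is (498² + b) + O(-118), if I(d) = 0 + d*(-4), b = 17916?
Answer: 265784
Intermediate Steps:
I(d) = -4*d (I(d) = 0 - 4*d = -4*d)
O(Q) = -136 (O(Q) = -(-8)*(-17) = -2*68 = -136)
(498² + b) + O(-118) = (498² + 17916) - 136 = (248004 + 17916) - 136 = 265920 - 136 = 265784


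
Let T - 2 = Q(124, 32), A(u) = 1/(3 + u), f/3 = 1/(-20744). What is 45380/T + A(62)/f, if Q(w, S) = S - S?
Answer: 4403806/195 ≈ 22584.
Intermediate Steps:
Q(w, S) = 0
f = -3/20744 (f = 3/(-20744) = 3*(-1/20744) = -3/20744 ≈ -0.00014462)
T = 2 (T = 2 + 0 = 2)
45380/T + A(62)/f = 45380/2 + 1/((3 + 62)*(-3/20744)) = 45380*(1/2) - 20744/3/65 = 22690 + (1/65)*(-20744/3) = 22690 - 20744/195 = 4403806/195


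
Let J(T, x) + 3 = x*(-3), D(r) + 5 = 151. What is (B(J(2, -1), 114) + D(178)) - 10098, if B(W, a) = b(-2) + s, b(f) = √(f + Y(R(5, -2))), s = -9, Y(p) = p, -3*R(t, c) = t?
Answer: -9961 + I*√33/3 ≈ -9961.0 + 1.9149*I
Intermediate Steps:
R(t, c) = -t/3
D(r) = 146 (D(r) = -5 + 151 = 146)
b(f) = √(-5/3 + f) (b(f) = √(f - ⅓*5) = √(f - 5/3) = √(-5/3 + f))
J(T, x) = -3 - 3*x (J(T, x) = -3 + x*(-3) = -3 - 3*x)
B(W, a) = -9 + I*√33/3 (B(W, a) = √(-15 + 9*(-2))/3 - 9 = √(-15 - 18)/3 - 9 = √(-33)/3 - 9 = (I*√33)/3 - 9 = I*√33/3 - 9 = -9 + I*√33/3)
(B(J(2, -1), 114) + D(178)) - 10098 = ((-9 + I*√33/3) + 146) - 10098 = (137 + I*√33/3) - 10098 = -9961 + I*√33/3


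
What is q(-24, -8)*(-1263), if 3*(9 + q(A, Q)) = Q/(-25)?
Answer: 280807/25 ≈ 11232.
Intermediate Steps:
q(A, Q) = -9 - Q/75 (q(A, Q) = -9 + (Q/(-25))/3 = -9 + (Q*(-1/25))/3 = -9 + (-Q/25)/3 = -9 - Q/75)
q(-24, -8)*(-1263) = (-9 - 1/75*(-8))*(-1263) = (-9 + 8/75)*(-1263) = -667/75*(-1263) = 280807/25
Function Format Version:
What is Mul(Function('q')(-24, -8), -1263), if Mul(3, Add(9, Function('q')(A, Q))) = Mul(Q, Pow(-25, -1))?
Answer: Rational(280807, 25) ≈ 11232.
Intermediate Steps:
Function('q')(A, Q) = Add(-9, Mul(Rational(-1, 75), Q)) (Function('q')(A, Q) = Add(-9, Mul(Rational(1, 3), Mul(Q, Pow(-25, -1)))) = Add(-9, Mul(Rational(1, 3), Mul(Q, Rational(-1, 25)))) = Add(-9, Mul(Rational(1, 3), Mul(Rational(-1, 25), Q))) = Add(-9, Mul(Rational(-1, 75), Q)))
Mul(Function('q')(-24, -8), -1263) = Mul(Add(-9, Mul(Rational(-1, 75), -8)), -1263) = Mul(Add(-9, Rational(8, 75)), -1263) = Mul(Rational(-667, 75), -1263) = Rational(280807, 25)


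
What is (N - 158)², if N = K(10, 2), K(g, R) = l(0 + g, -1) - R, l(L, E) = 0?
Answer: 25600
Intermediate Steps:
K(g, R) = -R (K(g, R) = 0 - R = -R)
N = -2 (N = -1*2 = -2)
(N - 158)² = (-2 - 158)² = (-160)² = 25600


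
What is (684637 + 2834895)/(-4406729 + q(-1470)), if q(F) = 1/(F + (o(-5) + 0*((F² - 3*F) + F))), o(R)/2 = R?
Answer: -5208907360/6521958921 ≈ -0.79867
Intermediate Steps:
o(R) = 2*R
q(F) = 1/(-10 + F) (q(F) = 1/(F + (2*(-5) + 0*((F² - 3*F) + F))) = 1/(F + (-10 + 0*(F² - 2*F))) = 1/(F + (-10 + 0)) = 1/(F - 10) = 1/(-10 + F))
(684637 + 2834895)/(-4406729 + q(-1470)) = (684637 + 2834895)/(-4406729 + 1/(-10 - 1470)) = 3519532/(-4406729 + 1/(-1480)) = 3519532/(-4406729 - 1/1480) = 3519532/(-6521958921/1480) = 3519532*(-1480/6521958921) = -5208907360/6521958921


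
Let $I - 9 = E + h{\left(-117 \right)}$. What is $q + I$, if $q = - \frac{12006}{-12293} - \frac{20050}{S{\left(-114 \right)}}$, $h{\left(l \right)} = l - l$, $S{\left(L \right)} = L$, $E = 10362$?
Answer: $\frac{388994302}{36879} \approx 10548.0$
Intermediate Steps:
$h{\left(l \right)} = 0$
$q = \frac{6522193}{36879}$ ($q = - \frac{12006}{-12293} - \frac{20050}{-114} = \left(-12006\right) \left(- \frac{1}{12293}\right) - - \frac{10025}{57} = \frac{12006}{12293} + \frac{10025}{57} = \frac{6522193}{36879} \approx 176.85$)
$I = 10371$ ($I = 9 + \left(10362 + 0\right) = 9 + 10362 = 10371$)
$q + I = \frac{6522193}{36879} + 10371 = \frac{388994302}{36879}$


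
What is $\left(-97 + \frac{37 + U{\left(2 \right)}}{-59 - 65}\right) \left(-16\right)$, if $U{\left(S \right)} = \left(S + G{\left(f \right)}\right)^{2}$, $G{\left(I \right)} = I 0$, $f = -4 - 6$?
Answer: $\frac{48276}{31} \approx 1557.3$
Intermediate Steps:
$f = -10$ ($f = -4 - 6 = -10$)
$G{\left(I \right)} = 0$
$U{\left(S \right)} = S^{2}$ ($U{\left(S \right)} = \left(S + 0\right)^{2} = S^{2}$)
$\left(-97 + \frac{37 + U{\left(2 \right)}}{-59 - 65}\right) \left(-16\right) = \left(-97 + \frac{37 + 2^{2}}{-59 - 65}\right) \left(-16\right) = \left(-97 + \frac{37 + 4}{-124}\right) \left(-16\right) = \left(-97 + 41 \left(- \frac{1}{124}\right)\right) \left(-16\right) = \left(-97 - \frac{41}{124}\right) \left(-16\right) = \left(- \frac{12069}{124}\right) \left(-16\right) = \frac{48276}{31}$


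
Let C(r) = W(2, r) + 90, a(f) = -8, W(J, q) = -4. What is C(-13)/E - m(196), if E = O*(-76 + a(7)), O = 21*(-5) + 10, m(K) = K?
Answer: -781997/3990 ≈ -195.99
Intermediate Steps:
O = -95 (O = -105 + 10 = -95)
E = 7980 (E = -95*(-76 - 8) = -95*(-84) = 7980)
C(r) = 86 (C(r) = -4 + 90 = 86)
C(-13)/E - m(196) = 86/7980 - 1*196 = 86*(1/7980) - 196 = 43/3990 - 196 = -781997/3990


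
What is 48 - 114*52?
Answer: -5880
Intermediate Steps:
48 - 114*52 = 48 - 5928 = -5880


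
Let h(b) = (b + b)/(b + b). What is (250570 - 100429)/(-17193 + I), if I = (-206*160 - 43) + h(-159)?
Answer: -150141/50195 ≈ -2.9912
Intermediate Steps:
h(b) = 1 (h(b) = (2*b)/((2*b)) = (2*b)*(1/(2*b)) = 1)
I = -33002 (I = (-206*160 - 43) + 1 = (-32960 - 43) + 1 = -33003 + 1 = -33002)
(250570 - 100429)/(-17193 + I) = (250570 - 100429)/(-17193 - 33002) = 150141/(-50195) = 150141*(-1/50195) = -150141/50195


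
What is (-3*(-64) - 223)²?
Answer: 961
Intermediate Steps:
(-3*(-64) - 223)² = (192 - 223)² = (-31)² = 961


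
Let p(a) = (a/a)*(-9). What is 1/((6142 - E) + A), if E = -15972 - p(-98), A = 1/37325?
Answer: 37325/825069126 ≈ 4.5239e-5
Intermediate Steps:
A = 1/37325 ≈ 2.6792e-5
p(a) = -9 (p(a) = 1*(-9) = -9)
E = -15963 (E = -15972 - 1*(-9) = -15972 + 9 = -15963)
1/((6142 - E) + A) = 1/((6142 - 1*(-15963)) + 1/37325) = 1/((6142 + 15963) + 1/37325) = 1/(22105 + 1/37325) = 1/(825069126/37325) = 37325/825069126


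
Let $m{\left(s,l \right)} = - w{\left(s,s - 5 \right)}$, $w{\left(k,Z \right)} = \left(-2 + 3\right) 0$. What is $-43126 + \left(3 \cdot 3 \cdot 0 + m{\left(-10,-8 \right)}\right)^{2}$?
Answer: $-43126$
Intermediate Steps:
$w{\left(k,Z \right)} = 0$ ($w{\left(k,Z \right)} = 1 \cdot 0 = 0$)
$m{\left(s,l \right)} = 0$ ($m{\left(s,l \right)} = \left(-1\right) 0 = 0$)
$-43126 + \left(3 \cdot 3 \cdot 0 + m{\left(-10,-8 \right)}\right)^{2} = -43126 + \left(3 \cdot 3 \cdot 0 + 0\right)^{2} = -43126 + \left(9 \cdot 0 + 0\right)^{2} = -43126 + \left(0 + 0\right)^{2} = -43126 + 0^{2} = -43126 + 0 = -43126$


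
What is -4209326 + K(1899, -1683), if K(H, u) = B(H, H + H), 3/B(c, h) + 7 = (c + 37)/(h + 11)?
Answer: -104084015429/24727 ≈ -4.2093e+6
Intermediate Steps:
B(c, h) = 3/(-7 + (37 + c)/(11 + h)) (B(c, h) = 3/(-7 + (c + 37)/(h + 11)) = 3/(-7 + (37 + c)/(11 + h)))
K(H, u) = 3*(11 + 2*H)/(-40 - 13*H) (K(H, u) = 3*(11 + (H + H))/(-40 + H - 7*(H + H)) = 3*(11 + 2*H)/(-40 + H - 14*H) = 3*(11 + 2*H)/(-40 - 13*H))
-4209326 + K(1899, -1683) = -4209326 + 3*(-11 - 2*1899)/(40 + 13*1899) = -4209326 + 3*(-11 - 3798)/(40 + 24687) = -4209326 + 3*(-3809)/24727 = -4209326 + 3*(1/24727)*(-3809) = -4209326 - 11427/24727 = -104084015429/24727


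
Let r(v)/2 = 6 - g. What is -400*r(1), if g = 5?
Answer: -800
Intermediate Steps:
r(v) = 2 (r(v) = 2*(6 - 1*5) = 2*(6 - 5) = 2*1 = 2)
-400*r(1) = -400*2 = -800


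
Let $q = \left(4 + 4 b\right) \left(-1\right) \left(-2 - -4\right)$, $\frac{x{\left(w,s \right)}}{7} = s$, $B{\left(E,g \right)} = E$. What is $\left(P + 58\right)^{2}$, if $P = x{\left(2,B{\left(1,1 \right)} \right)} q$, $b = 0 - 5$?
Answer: $79524$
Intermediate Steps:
$b = -5$ ($b = 0 - 5 = -5$)
$x{\left(w,s \right)} = 7 s$
$q = 32$ ($q = \left(4 + 4 \left(-5\right)\right) \left(-1\right) \left(-2 - -4\right) = \left(4 - 20\right) \left(-1\right) \left(-2 + 4\right) = \left(-16\right) \left(-1\right) 2 = 16 \cdot 2 = 32$)
$P = 224$ ($P = 7 \cdot 1 \cdot 32 = 7 \cdot 32 = 224$)
$\left(P + 58\right)^{2} = \left(224 + 58\right)^{2} = 282^{2} = 79524$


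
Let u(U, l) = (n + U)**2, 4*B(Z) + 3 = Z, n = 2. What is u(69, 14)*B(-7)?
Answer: -25205/2 ≈ -12603.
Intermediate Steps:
B(Z) = -3/4 + Z/4
u(U, l) = (2 + U)**2
u(69, 14)*B(-7) = (2 + 69)**2*(-3/4 + (1/4)*(-7)) = 71**2*(-3/4 - 7/4) = 5041*(-5/2) = -25205/2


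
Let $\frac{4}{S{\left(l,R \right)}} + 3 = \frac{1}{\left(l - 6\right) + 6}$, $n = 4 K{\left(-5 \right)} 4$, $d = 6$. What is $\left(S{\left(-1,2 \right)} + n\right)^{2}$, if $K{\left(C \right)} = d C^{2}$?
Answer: $5755201$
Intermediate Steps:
$K{\left(C \right)} = 6 C^{2}$
$n = 2400$ ($n = 4 \cdot 6 \left(-5\right)^{2} \cdot 4 = 4 \cdot 6 \cdot 25 \cdot 4 = 4 \cdot 150 \cdot 4 = 600 \cdot 4 = 2400$)
$S{\left(l,R \right)} = \frac{4}{-3 + \frac{1}{l}}$ ($S{\left(l,R \right)} = \frac{4}{-3 + \frac{1}{\left(l - 6\right) + 6}} = \frac{4}{-3 + \frac{1}{\left(-6 + l\right) + 6}} = \frac{4}{-3 + \frac{1}{l}}$)
$\left(S{\left(-1,2 \right)} + n\right)^{2} = \left(\left(-4\right) \left(-1\right) \frac{1}{-1 + 3 \left(-1\right)} + 2400\right)^{2} = \left(\left(-4\right) \left(-1\right) \frac{1}{-1 - 3} + 2400\right)^{2} = \left(\left(-4\right) \left(-1\right) \frac{1}{-4} + 2400\right)^{2} = \left(\left(-4\right) \left(-1\right) \left(- \frac{1}{4}\right) + 2400\right)^{2} = \left(-1 + 2400\right)^{2} = 2399^{2} = 5755201$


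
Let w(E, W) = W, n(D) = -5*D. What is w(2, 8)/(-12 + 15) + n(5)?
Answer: -67/3 ≈ -22.333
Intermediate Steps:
w(2, 8)/(-12 + 15) + n(5) = 8/(-12 + 15) - 5*5 = 8/3 - 25 = -67/3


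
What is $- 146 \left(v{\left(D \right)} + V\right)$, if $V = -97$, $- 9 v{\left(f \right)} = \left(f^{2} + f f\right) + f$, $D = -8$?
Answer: $\frac{48326}{3} \approx 16109.0$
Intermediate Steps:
$v{\left(f \right)} = - \frac{2 f^{2}}{9} - \frac{f}{9}$ ($v{\left(f \right)} = - \frac{\left(f^{2} + f f\right) + f}{9} = - \frac{\left(f^{2} + f^{2}\right) + f}{9} = - \frac{2 f^{2} + f}{9} = - \frac{f + 2 f^{2}}{9} = - \frac{2 f^{2}}{9} - \frac{f}{9}$)
$- 146 \left(v{\left(D \right)} + V\right) = - 146 \left(\left(- \frac{1}{9}\right) \left(-8\right) \left(1 + 2 \left(-8\right)\right) - 97\right) = - 146 \left(\left(- \frac{1}{9}\right) \left(-8\right) \left(1 - 16\right) - 97\right) = - 146 \left(\left(- \frac{1}{9}\right) \left(-8\right) \left(-15\right) - 97\right) = - 146 \left(- \frac{40}{3} - 97\right) = \left(-146\right) \left(- \frac{331}{3}\right) = \frac{48326}{3}$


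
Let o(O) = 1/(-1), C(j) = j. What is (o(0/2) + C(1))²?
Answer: 0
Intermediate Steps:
o(O) = -1
(o(0/2) + C(1))² = (-1 + 1)² = 0² = 0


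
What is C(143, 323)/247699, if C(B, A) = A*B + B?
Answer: 46332/247699 ≈ 0.18705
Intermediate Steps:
C(B, A) = B + A*B
C(143, 323)/247699 = (143*(1 + 323))/247699 = (143*324)*(1/247699) = 46332*(1/247699) = 46332/247699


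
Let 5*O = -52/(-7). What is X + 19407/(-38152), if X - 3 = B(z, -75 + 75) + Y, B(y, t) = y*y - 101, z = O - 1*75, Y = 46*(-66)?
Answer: 106083767633/46736200 ≈ 2269.8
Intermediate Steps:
Y = -3036
O = 52/35 (O = (-52/(-7))/5 = (-52*(-⅐))/5 = (⅕)*(52/7) = 52/35 ≈ 1.4857)
z = -2573/35 (z = 52/35 - 1*75 = 52/35 - 75 = -2573/35 ≈ -73.514)
B(y, t) = -101 + y² (B(y, t) = y² - 101 = -101 + y²)
X = 2781179/1225 (X = 3 + ((-101 + (-2573/35)²) - 3036) = 3 + ((-101 + 6620329/1225) - 3036) = 3 + (6496604/1225 - 3036) = 3 + 2777504/1225 = 2781179/1225 ≈ 2270.4)
X + 19407/(-38152) = 2781179/1225 + 19407/(-38152) = 2781179/1225 + 19407*(-1/38152) = 2781179/1225 - 19407/38152 = 106083767633/46736200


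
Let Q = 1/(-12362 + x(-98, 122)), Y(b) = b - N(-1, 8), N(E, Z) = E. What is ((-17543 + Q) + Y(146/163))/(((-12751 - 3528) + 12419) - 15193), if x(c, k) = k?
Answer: 34996608163/38013021360 ≈ 0.92065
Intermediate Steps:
Y(b) = 1 + b (Y(b) = b - 1*(-1) = b + 1 = 1 + b)
Q = -1/12240 (Q = 1/(-12362 + 122) = 1/(-12240) = -1/12240 ≈ -8.1699e-5)
((-17543 + Q) + Y(146/163))/(((-12751 - 3528) + 12419) - 15193) = ((-17543 - 1/12240) + (1 + 146/163))/(((-12751 - 3528) + 12419) - 15193) = (-214726321/12240 + (1 + 146*(1/163)))/((-16279 + 12419) - 15193) = (-214726321/12240 + (1 + 146/163))/(-3860 - 15193) = (-214726321/12240 + 309/163)/(-19053) = -34996608163/1995120*(-1/19053) = 34996608163/38013021360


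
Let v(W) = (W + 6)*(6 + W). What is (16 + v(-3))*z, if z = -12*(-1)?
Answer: 300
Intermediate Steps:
z = 12
v(W) = (6 + W)² (v(W) = (6 + W)*(6 + W) = (6 + W)²)
(16 + v(-3))*z = (16 + (6 - 3)²)*12 = (16 + 3²)*12 = (16 + 9)*12 = 25*12 = 300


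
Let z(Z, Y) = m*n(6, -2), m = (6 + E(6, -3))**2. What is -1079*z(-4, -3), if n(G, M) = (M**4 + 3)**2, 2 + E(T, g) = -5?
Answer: -389519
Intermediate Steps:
E(T, g) = -7 (E(T, g) = -2 - 5 = -7)
n(G, M) = (3 + M**4)**2
m = 1 (m = (6 - 7)**2 = (-1)**2 = 1)
z(Z, Y) = 361 (z(Z, Y) = 1*(3 + (-2)**4)**2 = 1*(3 + 16)**2 = 1*19**2 = 1*361 = 361)
-1079*z(-4, -3) = -1079*361 = -389519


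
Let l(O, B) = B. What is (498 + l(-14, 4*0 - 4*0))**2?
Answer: 248004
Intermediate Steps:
(498 + l(-14, 4*0 - 4*0))**2 = (498 + (4*0 - 4*0))**2 = (498 + (0 + 0))**2 = (498 + 0)**2 = 498**2 = 248004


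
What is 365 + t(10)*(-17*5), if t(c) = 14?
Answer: -825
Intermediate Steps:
365 + t(10)*(-17*5) = 365 + 14*(-17*5) = 365 + 14*(-85) = 365 - 1190 = -825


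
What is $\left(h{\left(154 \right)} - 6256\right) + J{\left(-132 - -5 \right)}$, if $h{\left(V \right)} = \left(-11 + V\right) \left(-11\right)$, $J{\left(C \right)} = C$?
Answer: $-7956$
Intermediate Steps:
$h{\left(V \right)} = 121 - 11 V$
$\left(h{\left(154 \right)} - 6256\right) + J{\left(-132 - -5 \right)} = \left(\left(121 - 1694\right) - 6256\right) - 127 = \left(\left(121 - 1694\right) - 6256\right) + \left(-132 + 5\right) = \left(-1573 - 6256\right) - 127 = -7829 - 127 = -7956$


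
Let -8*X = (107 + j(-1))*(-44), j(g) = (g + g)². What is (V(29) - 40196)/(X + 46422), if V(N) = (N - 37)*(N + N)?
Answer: -16264/18813 ≈ -0.86451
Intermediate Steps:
j(g) = 4*g² (j(g) = (2*g)² = 4*g²)
X = 1221/2 (X = -(107 + 4*(-1)²)*(-44)/8 = -(107 + 4*1)*(-44)/8 = -(107 + 4)*(-44)/8 = -111*(-44)/8 = -⅛*(-4884) = 1221/2 ≈ 610.50)
V(N) = 2*N*(-37 + N) (V(N) = (-37 + N)*(2*N) = 2*N*(-37 + N))
(V(29) - 40196)/(X + 46422) = (2*29*(-37 + 29) - 40196)/(1221/2 + 46422) = (2*29*(-8) - 40196)/(94065/2) = (-464 - 40196)*(2/94065) = -40660*2/94065 = -16264/18813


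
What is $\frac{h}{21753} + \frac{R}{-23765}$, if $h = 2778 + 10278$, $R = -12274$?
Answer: $\frac{192424054}{172320015} \approx 1.1167$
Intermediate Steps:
$h = 13056$
$\frac{h}{21753} + \frac{R}{-23765} = \frac{13056}{21753} - \frac{12274}{-23765} = 13056 \cdot \frac{1}{21753} - - \frac{12274}{23765} = \frac{4352}{7251} + \frac{12274}{23765} = \frac{192424054}{172320015}$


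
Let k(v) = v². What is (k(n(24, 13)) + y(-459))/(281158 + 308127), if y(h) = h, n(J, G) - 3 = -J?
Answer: -18/589285 ≈ -3.0546e-5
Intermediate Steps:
n(J, G) = 3 - J
(k(n(24, 13)) + y(-459))/(281158 + 308127) = ((3 - 1*24)² - 459)/(281158 + 308127) = ((3 - 24)² - 459)/589285 = ((-21)² - 459)*(1/589285) = (441 - 459)*(1/589285) = -18*1/589285 = -18/589285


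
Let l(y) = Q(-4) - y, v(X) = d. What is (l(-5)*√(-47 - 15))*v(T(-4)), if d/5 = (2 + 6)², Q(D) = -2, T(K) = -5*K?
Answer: 960*I*√62 ≈ 7559.0*I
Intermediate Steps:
d = 320 (d = 5*(2 + 6)² = 5*8² = 5*64 = 320)
v(X) = 320
l(y) = -2 - y
(l(-5)*√(-47 - 15))*v(T(-4)) = ((-2 - 1*(-5))*√(-47 - 15))*320 = ((-2 + 5)*√(-62))*320 = (3*(I*√62))*320 = (3*I*√62)*320 = 960*I*√62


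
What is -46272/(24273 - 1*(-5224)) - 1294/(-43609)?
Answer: -1979706530/1286334673 ≈ -1.5390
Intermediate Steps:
-46272/(24273 - 1*(-5224)) - 1294/(-43609) = -46272/(24273 + 5224) - 1294*(-1/43609) = -46272/29497 + 1294/43609 = -1979706530/1286334673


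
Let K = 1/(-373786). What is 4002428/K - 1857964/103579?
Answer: -154959523748726196/103579 ≈ -1.4961e+12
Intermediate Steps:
K = -1/373786 ≈ -2.6753e-6
4002428/K - 1857964/103579 = 4002428/(-1/373786) - 1857964/103579 = 4002428*(-373786) - 1857964*1/103579 = -1496051552408 - 1857964/103579 = -154959523748726196/103579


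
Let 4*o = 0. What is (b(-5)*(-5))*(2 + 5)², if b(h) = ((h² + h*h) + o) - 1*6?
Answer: -10780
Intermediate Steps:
o = 0 (o = (¼)*0 = 0)
b(h) = -6 + 2*h² (b(h) = ((h² + h*h) + 0) - 1*6 = ((h² + h²) + 0) - 6 = (2*h² + 0) - 6 = 2*h² - 6 = -6 + 2*h²)
(b(-5)*(-5))*(2 + 5)² = ((-6 + 2*(-5)²)*(-5))*(2 + 5)² = ((-6 + 2*25)*(-5))*7² = ((-6 + 50)*(-5))*49 = (44*(-5))*49 = -220*49 = -10780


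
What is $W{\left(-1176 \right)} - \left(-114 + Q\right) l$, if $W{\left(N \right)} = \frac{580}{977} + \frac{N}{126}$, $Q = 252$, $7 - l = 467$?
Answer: $\frac{186034264}{2931} \approx 63471.0$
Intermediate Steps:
$l = -460$ ($l = 7 - 467 = -460$)
$W{\left(N \right)} = \frac{580}{977} + \frac{N}{126}$ ($W{\left(N \right)} = 580 \cdot \frac{1}{977} + N \frac{1}{126} = \frac{580}{977} + \frac{N}{126}$)
$W{\left(-1176 \right)} - \left(-114 + Q\right) l = \left(\frac{580}{977} + \frac{1}{126} \left(-1176\right)\right) - \left(-114 + 252\right) \left(-460\right) = \left(\frac{580}{977} - \frac{28}{3}\right) - 138 \left(-460\right) = - \frac{25616}{2931} - -63480 = - \frac{25616}{2931} + 63480 = \frac{186034264}{2931}$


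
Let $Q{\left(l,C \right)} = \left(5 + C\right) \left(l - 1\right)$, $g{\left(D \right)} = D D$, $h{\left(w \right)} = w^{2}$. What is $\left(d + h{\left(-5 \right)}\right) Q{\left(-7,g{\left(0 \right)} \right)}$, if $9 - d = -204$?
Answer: $-9520$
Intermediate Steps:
$d = 213$ ($d = 9 - -204 = 9 + 204 = 213$)
$g{\left(D \right)} = D^{2}$
$Q{\left(l,C \right)} = \left(-1 + l\right) \left(5 + C\right)$ ($Q{\left(l,C \right)} = \left(5 + C\right) \left(-1 + l\right) = \left(-1 + l\right) \left(5 + C\right)$)
$\left(d + h{\left(-5 \right)}\right) Q{\left(-7,g{\left(0 \right)} \right)} = \left(213 + \left(-5\right)^{2}\right) \left(-5 - 0^{2} + 5 \left(-7\right) + 0^{2} \left(-7\right)\right) = \left(213 + 25\right) \left(-5 - 0 - 35 + 0 \left(-7\right)\right) = 238 \left(-5 + 0 - 35 + 0\right) = 238 \left(-40\right) = -9520$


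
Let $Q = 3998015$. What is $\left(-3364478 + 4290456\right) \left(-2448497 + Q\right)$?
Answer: $1434819578604$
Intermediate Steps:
$\left(-3364478 + 4290456\right) \left(-2448497 + Q\right) = \left(-3364478 + 4290456\right) \left(-2448497 + 3998015\right) = 925978 \cdot 1549518 = 1434819578604$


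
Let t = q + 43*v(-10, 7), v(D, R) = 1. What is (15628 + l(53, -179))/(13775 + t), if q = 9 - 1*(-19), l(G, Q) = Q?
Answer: 2207/1978 ≈ 1.1158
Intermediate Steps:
q = 28 (q = 9 + 19 = 28)
t = 71 (t = 28 + 43*1 = 28 + 43 = 71)
(15628 + l(53, -179))/(13775 + t) = (15628 - 179)/(13775 + 71) = 15449/13846 = 15449*(1/13846) = 2207/1978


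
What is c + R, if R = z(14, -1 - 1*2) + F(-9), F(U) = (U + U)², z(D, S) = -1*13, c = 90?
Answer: 401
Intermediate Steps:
z(D, S) = -13
F(U) = 4*U² (F(U) = (2*U)² = 4*U²)
R = 311 (R = -13 + 4*(-9)² = -13 + 4*81 = -13 + 324 = 311)
c + R = 90 + 311 = 401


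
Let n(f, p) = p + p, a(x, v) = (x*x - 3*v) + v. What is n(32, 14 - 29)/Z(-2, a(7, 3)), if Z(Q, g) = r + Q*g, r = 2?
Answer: 5/14 ≈ 0.35714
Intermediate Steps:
a(x, v) = x² - 2*v (a(x, v) = (x² - 3*v) + v = x² - 2*v)
n(f, p) = 2*p
Z(Q, g) = 2 + Q*g
n(32, 14 - 29)/Z(-2, a(7, 3)) = (2*(14 - 29))/(2 - 2*(7² - 2*3)) = (2*(-15))/(2 - 2*(49 - 6)) = -30/(2 - 2*43) = -30/(2 - 86) = -30/(-84) = -30*(-1/84) = 5/14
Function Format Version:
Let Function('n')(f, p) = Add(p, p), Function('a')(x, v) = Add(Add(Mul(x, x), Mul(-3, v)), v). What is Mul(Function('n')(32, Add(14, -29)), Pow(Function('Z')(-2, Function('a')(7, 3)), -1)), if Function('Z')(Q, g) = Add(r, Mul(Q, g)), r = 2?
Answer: Rational(5, 14) ≈ 0.35714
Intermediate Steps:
Function('a')(x, v) = Add(Pow(x, 2), Mul(-2, v)) (Function('a')(x, v) = Add(Add(Pow(x, 2), Mul(-3, v)), v) = Add(Pow(x, 2), Mul(-2, v)))
Function('n')(f, p) = Mul(2, p)
Function('Z')(Q, g) = Add(2, Mul(Q, g))
Mul(Function('n')(32, Add(14, -29)), Pow(Function('Z')(-2, Function('a')(7, 3)), -1)) = Mul(Mul(2, Add(14, -29)), Pow(Add(2, Mul(-2, Add(Pow(7, 2), Mul(-2, 3)))), -1)) = Mul(Mul(2, -15), Pow(Add(2, Mul(-2, Add(49, -6))), -1)) = Mul(-30, Pow(Add(2, Mul(-2, 43)), -1)) = Mul(-30, Pow(Add(2, -86), -1)) = Mul(-30, Pow(-84, -1)) = Mul(-30, Rational(-1, 84)) = Rational(5, 14)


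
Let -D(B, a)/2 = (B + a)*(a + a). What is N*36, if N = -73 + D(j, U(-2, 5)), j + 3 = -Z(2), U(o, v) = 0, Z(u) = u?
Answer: -2628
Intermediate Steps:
j = -5 (j = -3 - 1*2 = -3 - 2 = -5)
D(B, a) = -4*a*(B + a) (D(B, a) = -2*(B + a)*(a + a) = -2*(B + a)*2*a = -4*a*(B + a))
N = -73 (N = -73 - 4*0*(-5 + 0) = -73 - 4*0*(-5) = -73 + 0 = -73)
N*36 = -73*36 = -2628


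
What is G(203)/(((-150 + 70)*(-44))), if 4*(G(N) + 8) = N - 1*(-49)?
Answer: 1/64 ≈ 0.015625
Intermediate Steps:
G(N) = 17/4 + N/4 (G(N) = -8 + (N - 1*(-49))/4 = -8 + (N + 49)/4 = -8 + (49 + N)/4 = -8 + (49/4 + N/4) = 17/4 + N/4)
G(203)/(((-150 + 70)*(-44))) = (17/4 + (¼)*203)/(((-150 + 70)*(-44))) = (17/4 + 203/4)/((-80*(-44))) = 55/3520 = 55*(1/3520) = 1/64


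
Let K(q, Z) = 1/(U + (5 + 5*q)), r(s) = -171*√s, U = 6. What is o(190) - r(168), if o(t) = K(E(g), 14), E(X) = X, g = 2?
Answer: 1/21 + 342*√42 ≈ 2216.5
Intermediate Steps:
K(q, Z) = 1/(11 + 5*q) (K(q, Z) = 1/(6 + (5 + 5*q)) = 1/(11 + 5*q))
o(t) = 1/21 (o(t) = 1/(11 + 5*2) = 1/(11 + 10) = 1/21)
o(190) - r(168) = 1/21 - (-171)*√168 = 1/21 - (-171)*2*√42 = 1/21 - (-342)*√42 = 1/21 + 342*√42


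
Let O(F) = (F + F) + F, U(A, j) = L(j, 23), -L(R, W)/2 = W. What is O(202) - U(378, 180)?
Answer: 652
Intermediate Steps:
L(R, W) = -2*W
U(A, j) = -46 (U(A, j) = -2*23 = -46)
O(F) = 3*F (O(F) = 2*F + F = 3*F)
O(202) - U(378, 180) = 3*202 - 1*(-46) = 606 + 46 = 652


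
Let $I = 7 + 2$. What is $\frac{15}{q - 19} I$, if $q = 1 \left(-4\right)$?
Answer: $- \frac{135}{23} \approx -5.8696$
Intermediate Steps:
$I = 9$
$q = -4$
$\frac{15}{q - 19} I = \frac{15}{-4 - 19} \cdot 9 = \frac{15}{-23} \cdot 9 = 15 \left(- \frac{1}{23}\right) 9 = \left(- \frac{15}{23}\right) 9 = - \frac{135}{23}$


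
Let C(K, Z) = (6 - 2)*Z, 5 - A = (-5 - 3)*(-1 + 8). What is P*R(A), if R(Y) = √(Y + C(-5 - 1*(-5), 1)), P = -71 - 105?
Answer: -176*√65 ≈ -1419.0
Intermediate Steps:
A = 61 (A = 5 - (-5 - 3)*(-1 + 8) = 5 - (-8)*7 = 5 - 1*(-56) = 5 + 56 = 61)
C(K, Z) = 4*Z
P = -176
R(Y) = √(4 + Y) (R(Y) = √(Y + 4*1) = √(Y + 4) = √(4 + Y))
P*R(A) = -176*√(4 + 61) = -176*√65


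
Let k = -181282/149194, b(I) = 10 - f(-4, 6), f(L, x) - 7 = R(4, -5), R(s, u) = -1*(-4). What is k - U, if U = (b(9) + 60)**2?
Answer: -259762798/74597 ≈ -3482.2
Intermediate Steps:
R(s, u) = 4
f(L, x) = 11 (f(L, x) = 7 + 4 = 11)
b(I) = -1 (b(I) = 10 - 1*11 = 10 - 11 = -1)
U = 3481 (U = (-1 + 60)**2 = 59**2 = 3481)
k = -90641/74597 (k = -181282*1/149194 = -90641/74597 ≈ -1.2151)
k - U = -90641/74597 - 1*3481 = -90641/74597 - 3481 = -259762798/74597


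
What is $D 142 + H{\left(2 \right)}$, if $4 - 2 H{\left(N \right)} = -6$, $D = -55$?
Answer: $-7805$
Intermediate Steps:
$H{\left(N \right)} = 5$ ($H{\left(N \right)} = 2 - -3 = 2 + 3 = 5$)
$D 142 + H{\left(2 \right)} = \left(-55\right) 142 + 5 = -7810 + 5 = -7805$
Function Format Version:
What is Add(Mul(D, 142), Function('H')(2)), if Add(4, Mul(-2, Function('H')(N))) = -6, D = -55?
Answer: -7805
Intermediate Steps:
Function('H')(N) = 5 (Function('H')(N) = Add(2, Mul(Rational(-1, 2), -6)) = Add(2, 3) = 5)
Add(Mul(D, 142), Function('H')(2)) = Add(Mul(-55, 142), 5) = Add(-7810, 5) = -7805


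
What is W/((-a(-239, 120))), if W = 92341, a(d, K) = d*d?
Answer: -92341/57121 ≈ -1.6166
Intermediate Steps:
a(d, K) = d²
W/((-a(-239, 120))) = 92341/((-1*(-239)²)) = 92341/((-1*57121)) = 92341/(-57121) = 92341*(-1/57121) = -92341/57121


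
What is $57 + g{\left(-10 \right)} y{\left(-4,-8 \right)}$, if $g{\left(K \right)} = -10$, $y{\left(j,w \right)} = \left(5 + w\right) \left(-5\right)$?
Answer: $-93$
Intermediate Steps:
$y{\left(j,w \right)} = -25 - 5 w$
$57 + g{\left(-10 \right)} y{\left(-4,-8 \right)} = 57 - 10 \left(-25 - -40\right) = 57 - 10 \left(-25 + 40\right) = 57 - 150 = -93$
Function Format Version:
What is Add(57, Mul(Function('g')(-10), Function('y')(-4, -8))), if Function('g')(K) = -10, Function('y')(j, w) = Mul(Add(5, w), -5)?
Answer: -93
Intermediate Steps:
Function('y')(j, w) = Add(-25, Mul(-5, w))
Add(57, Mul(Function('g')(-10), Function('y')(-4, -8))) = Add(57, Mul(-10, Add(-25, Mul(-5, -8)))) = Add(57, Mul(-10, Add(-25, 40))) = Add(57, Mul(-10, 15)) = Add(57, -150) = -93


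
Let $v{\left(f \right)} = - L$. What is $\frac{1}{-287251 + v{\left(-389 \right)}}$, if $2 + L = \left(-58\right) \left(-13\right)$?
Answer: $- \frac{1}{288003} \approx -3.4722 \cdot 10^{-6}$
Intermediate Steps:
$L = 752$ ($L = -2 - -754 = -2 + 754 = 752$)
$v{\left(f \right)} = -752$ ($v{\left(f \right)} = \left(-1\right) 752 = -752$)
$\frac{1}{-287251 + v{\left(-389 \right)}} = \frac{1}{-287251 - 752} = \frac{1}{-288003} = - \frac{1}{288003}$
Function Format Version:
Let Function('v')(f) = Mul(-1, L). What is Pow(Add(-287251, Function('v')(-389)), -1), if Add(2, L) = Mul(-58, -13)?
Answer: Rational(-1, 288003) ≈ -3.4722e-6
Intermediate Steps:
L = 752 (L = Add(-2, Mul(-58, -13)) = Add(-2, 754) = 752)
Function('v')(f) = -752 (Function('v')(f) = Mul(-1, 752) = -752)
Pow(Add(-287251, Function('v')(-389)), -1) = Pow(Add(-287251, -752), -1) = Pow(-288003, -1) = Rational(-1, 288003)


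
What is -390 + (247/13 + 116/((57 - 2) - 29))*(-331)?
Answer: -106025/13 ≈ -8155.8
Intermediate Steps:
-390 + (247/13 + 116/((57 - 2) - 29))*(-331) = -390 + (247*(1/13) + 116/(55 - 29))*(-331) = -390 + (19 + 116/26)*(-331) = -390 + (19 + 116*(1/26))*(-331) = -390 + (19 + 58/13)*(-331) = -390 + (305/13)*(-331) = -390 - 100955/13 = -106025/13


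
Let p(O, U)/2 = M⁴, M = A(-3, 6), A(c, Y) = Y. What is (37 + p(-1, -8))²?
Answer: 6911641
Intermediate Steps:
M = 6
p(O, U) = 2592 (p(O, U) = 2*6⁴ = 2*1296 = 2592)
(37 + p(-1, -8))² = (37 + 2592)² = 2629² = 6911641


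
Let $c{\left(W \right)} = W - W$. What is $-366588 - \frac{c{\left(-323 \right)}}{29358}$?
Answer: $-366588$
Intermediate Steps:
$c{\left(W \right)} = 0$
$-366588 - \frac{c{\left(-323 \right)}}{29358} = -366588 - \frac{0}{29358} = -366588 - 0 \cdot \frac{1}{29358} = -366588 - 0 = -366588 + 0 = -366588$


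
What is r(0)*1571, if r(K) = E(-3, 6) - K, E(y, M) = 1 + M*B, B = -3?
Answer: -26707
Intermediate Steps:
E(y, M) = 1 - 3*M (E(y, M) = 1 + M*(-3) = 1 - 3*M)
r(K) = -17 - K (r(K) = (1 - 3*6) - K = (1 - 18) - K = -17 - K)
r(0)*1571 = (-17 - 1*0)*1571 = (-17 + 0)*1571 = -17*1571 = -26707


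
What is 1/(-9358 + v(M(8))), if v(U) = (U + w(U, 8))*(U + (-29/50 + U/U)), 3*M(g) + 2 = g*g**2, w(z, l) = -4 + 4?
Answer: 5/98067 ≈ 5.0986e-5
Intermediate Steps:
w(z, l) = 0
M(g) = -2/3 + g**3/3 (M(g) = -2/3 + (g*g**2)/3 = -2/3 + g**3/3)
v(U) = U*(21/50 + U) (v(U) = (U + 0)*(U + (-29/50 + U/U)) = U*(U + (-29*1/50 + 1)) = U*(U + (-29/50 + 1)) = U*(U + 21/50) = U*(21/50 + U))
1/(-9358 + v(M(8))) = 1/(-9358 + (-2/3 + (1/3)*8**3)*(21 + 50*(-2/3 + (1/3)*8**3))/50) = 1/(-9358 + (-2/3 + (1/3)*512)*(21 + 50*(-2/3 + (1/3)*512))/50) = 1/(-9358 + (-2/3 + 512/3)*(21 + 50*(-2/3 + 512/3))/50) = 1/(-9358 + (1/50)*170*(21 + 50*170)) = 1/(-9358 + (1/50)*170*(21 + 8500)) = 1/(-9358 + (1/50)*170*8521) = 1/(-9358 + 144857/5) = 1/(98067/5) = 5/98067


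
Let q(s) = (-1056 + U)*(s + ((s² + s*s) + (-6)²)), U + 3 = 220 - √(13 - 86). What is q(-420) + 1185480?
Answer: -294491544 - 352416*I*√73 ≈ -2.9449e+8 - 3.011e+6*I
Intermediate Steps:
U = 217 - I*√73 (U = -3 + (220 - √(13 - 86)) = -3 + (220 - √(-73)) = -3 + (220 - I*√73) = 217 - I*√73 ≈ 217.0 - 8.544*I)
q(s) = (-839 - I*√73)*(36 + s + 2*s²) (q(s) = (-1056 + (217 - I*√73))*(s + ((s² + s*s) + (-6)²)) = (-839 - I*√73)*(s + ((s² + s²) + 36)) = (-839 - I*√73)*(s + (2*s² + 36)) = (-839 - I*√73)*(s + (36 + 2*s²)) = (-839 - I*√73)*(36 + s + 2*s²))
q(-420) + 1185480 = (-30204 - 1678*(-420)² - 839*(-420) - 36*I*√73 - 1*I*(-420)*√73 - 2*I*√73*(-420)²) + 1185480 = (-30204 - 1678*176400 + 352380 - 36*I*√73 + 420*I*√73 - 2*I*√73*176400) + 1185480 = (-30204 - 295999200 + 352380 - 36*I*√73 + 420*I*√73 - 352800*I*√73) + 1185480 = (-295677024 - 352416*I*√73) + 1185480 = -294491544 - 352416*I*√73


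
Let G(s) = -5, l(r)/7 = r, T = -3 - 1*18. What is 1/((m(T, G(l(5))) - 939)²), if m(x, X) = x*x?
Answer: 1/248004 ≈ 4.0322e-6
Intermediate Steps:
T = -21 (T = -3 - 18 = -21)
l(r) = 7*r
m(x, X) = x²
1/((m(T, G(l(5))) - 939)²) = 1/(((-21)² - 939)²) = 1/((441 - 939)²) = 1/((-498)²) = 1/248004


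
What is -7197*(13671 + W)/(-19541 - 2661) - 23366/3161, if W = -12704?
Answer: 21480204407/70180522 ≈ 306.07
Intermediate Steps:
-7197*(13671 + W)/(-19541 - 2661) - 23366/3161 = -7197*(13671 - 12704)/(-19541 - 2661) - 23366/3161 = -7197/((-22202/967)) - 23366*1/3161 = -7197/((-22202*1/967)) - 23366/3161 = -7197/(-22202/967) - 23366/3161 = -7197*(-967/22202) - 23366/3161 = 6959499/22202 - 23366/3161 = 21480204407/70180522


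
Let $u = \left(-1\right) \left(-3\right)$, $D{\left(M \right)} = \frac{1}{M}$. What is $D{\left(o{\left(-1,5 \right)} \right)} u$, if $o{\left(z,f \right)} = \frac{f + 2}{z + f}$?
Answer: $\frac{12}{7} \approx 1.7143$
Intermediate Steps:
$o{\left(z,f \right)} = \frac{2 + f}{f + z}$
$u = 3$
$D{\left(o{\left(-1,5 \right)} \right)} u = \frac{1}{\frac{1}{5 - 1} \left(2 + 5\right)} 3 = \frac{1}{\frac{1}{4} \cdot 7} \cdot 3 = \frac{1}{\frac{7}{4}} \cdot 3 = \frac{4}{7} \cdot 3 = \frac{12}{7}$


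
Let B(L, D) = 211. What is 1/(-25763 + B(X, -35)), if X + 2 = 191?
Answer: -1/25552 ≈ -3.9136e-5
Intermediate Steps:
X = 189 (X = -2 + 191 = 189)
1/(-25763 + B(X, -35)) = 1/(-25763 + 211) = 1/(-25552) = -1/25552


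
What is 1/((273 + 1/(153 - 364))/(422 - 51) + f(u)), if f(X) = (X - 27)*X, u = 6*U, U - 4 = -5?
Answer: 78281/15557240 ≈ 0.0050318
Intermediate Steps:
U = -1 (U = 4 - 5 = -1)
u = -6 (u = 6*(-1) = -6)
f(X) = X*(-27 + X) (f(X) = (-27 + X)*X = X*(-27 + X))
1/((273 + 1/(153 - 364))/(422 - 51) + f(u)) = 1/((273 + 1/(153 - 364))/(422 - 51) - 6*(-27 - 6)) = 1/((273 + 1/(-211))/371 - 6*(-33)) = 1/((273 - 1/211)*(1/371) + 198) = 1/((57602/211)*(1/371) + 198) = 1/(57602/78281 + 198) = 1/(15557240/78281) = 78281/15557240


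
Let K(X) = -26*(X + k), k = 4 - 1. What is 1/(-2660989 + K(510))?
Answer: -1/2674327 ≈ -3.7393e-7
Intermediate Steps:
k = 3
K(X) = -78 - 26*X (K(X) = -26*(X + 3) = -26*(3 + X) = -78 - 26*X)
1/(-2660989 + K(510)) = 1/(-2660989 + (-78 - 26*510)) = 1/(-2660989 + (-78 - 13260)) = 1/(-2660989 - 13338) = 1/(-2674327) = -1/2674327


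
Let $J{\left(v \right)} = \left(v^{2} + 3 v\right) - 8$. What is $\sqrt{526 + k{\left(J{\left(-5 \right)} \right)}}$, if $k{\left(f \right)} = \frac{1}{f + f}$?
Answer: $\frac{\sqrt{2105}}{2} \approx 22.94$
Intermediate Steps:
$J{\left(v \right)} = -8 + v^{2} + 3 v$
$k{\left(f \right)} = \frac{1}{2 f}$
$\sqrt{526 + k{\left(J{\left(-5 \right)} \right)}} = \sqrt{526 + \frac{1}{2 \left(-8 + \left(-5\right)^{2} + 3 \left(-5\right)\right)}} = \sqrt{526 + \frac{1}{2 \left(-8 + 25 - 15\right)}} = \sqrt{526 + \frac{1}{2 \cdot 2}} = \sqrt{526 + \frac{1}{2} \cdot \frac{1}{2}} = \sqrt{526 + \frac{1}{4}} = \sqrt{\frac{2105}{4}} = \frac{\sqrt{2105}}{2}$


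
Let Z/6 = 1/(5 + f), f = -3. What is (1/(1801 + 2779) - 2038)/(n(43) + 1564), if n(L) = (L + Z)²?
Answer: -9334039/16854400 ≈ -0.55380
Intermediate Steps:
Z = 3 (Z = 6/(5 - 3) = 6/2 = 6*(½) = 3)
n(L) = (3 + L)² (n(L) = (L + 3)² = (3 + L)²)
(1/(1801 + 2779) - 2038)/(n(43) + 1564) = (1/(1801 + 2779) - 2038)/((3 + 43)² + 1564) = (1/4580 - 2038)/(46² + 1564) = (1/4580 - 2038)/(2116 + 1564) = -9334039/4580/3680 = -9334039/4580*1/3680 = -9334039/16854400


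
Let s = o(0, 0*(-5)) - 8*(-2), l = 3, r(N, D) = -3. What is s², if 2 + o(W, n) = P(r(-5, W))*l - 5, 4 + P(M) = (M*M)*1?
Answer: 576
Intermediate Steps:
P(M) = -4 + M² (P(M) = -4 + (M*M)*1 = -4 + M²*1 = -4 + M²)
o(W, n) = 8 (o(W, n) = -2 + ((-4 + (-3)²)*3 - 5) = -2 + ((-4 + 9)*3 - 5) = -2 + (5*3 - 5) = -2 + (15 - 5) = -2 + 10 = 8)
s = 24 (s = 8 - 8*(-2) = 8 + 16 = 24)
s² = 24² = 576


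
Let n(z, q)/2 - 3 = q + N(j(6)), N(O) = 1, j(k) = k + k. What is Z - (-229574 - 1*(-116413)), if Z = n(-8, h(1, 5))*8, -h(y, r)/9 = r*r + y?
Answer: 109481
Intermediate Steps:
j(k) = 2*k
h(y, r) = -9*y - 9*r**2 (h(y, r) = -9*(r*r + y) = -9*(r**2 + y) = -9*(y + r**2) = -9*y - 9*r**2)
n(z, q) = 8 + 2*q (n(z, q) = 6 + 2*(q + 1) = 6 + 2*(1 + q) = 6 + (2 + 2*q) = 8 + 2*q)
Z = -3680 (Z = (8 + 2*(-9*1 - 9*5**2))*8 = (8 + 2*(-9 - 9*25))*8 = (8 + 2*(-9 - 225))*8 = (8 + 2*(-234))*8 = (8 - 468)*8 = -460*8 = -3680)
Z - (-229574 - 1*(-116413)) = -3680 - (-229574 - 1*(-116413)) = -3680 - (-229574 + 116413) = -3680 - 1*(-113161) = -3680 + 113161 = 109481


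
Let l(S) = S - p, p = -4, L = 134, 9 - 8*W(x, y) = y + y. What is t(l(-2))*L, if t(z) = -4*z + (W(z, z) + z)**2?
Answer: -4757/32 ≈ -148.66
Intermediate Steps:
W(x, y) = 9/8 - y/4 (W(x, y) = 9/8 - (y + y)/8 = 9/8 - y/4)
l(S) = 4 + S (l(S) = S - 1*(-4) = S + 4 = 4 + S)
t(z) = (9/8 + 3*z/4)**2 - 4*z (t(z) = -4*z + ((9/8 - z/4) + z)**2 = -4*z + (9/8 + 3*z/4)**2 = (9/8 + 3*z/4)**2 - 4*z)
t(l(-2))*L = (81/64 - 37*(4 - 2)/16 + 9*(4 - 2)**2/16)*134 = (81/64 - 37/16*2 + (9/16)*2**2)*134 = (81/64 - 37/8 + (9/16)*4)*134 = (81/64 - 37/8 + 9/4)*134 = -71/64*134 = -4757/32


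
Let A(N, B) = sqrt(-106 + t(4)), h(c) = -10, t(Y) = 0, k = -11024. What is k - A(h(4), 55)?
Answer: -11024 - I*sqrt(106) ≈ -11024.0 - 10.296*I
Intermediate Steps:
A(N, B) = I*sqrt(106) (A(N, B) = sqrt(-106 + 0) = sqrt(-106) = I*sqrt(106))
k - A(h(4), 55) = -11024 - I*sqrt(106)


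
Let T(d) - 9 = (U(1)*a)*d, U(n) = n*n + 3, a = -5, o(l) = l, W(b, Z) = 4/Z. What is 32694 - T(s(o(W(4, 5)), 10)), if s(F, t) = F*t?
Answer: 32845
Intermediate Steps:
U(n) = 3 + n**2 (U(n) = n**2 + 3 = 3 + n**2)
T(d) = 9 - 20*d (T(d) = 9 + ((3 + 1**2)*(-5))*d = 9 + ((3 + 1)*(-5))*d = 9 + (4*(-5))*d = 9 - 20*d)
32694 - T(s(o(W(4, 5)), 10)) = 32694 - (9 - 20*4/5*10) = 32694 - (9 - 20*4*(1/5)*10) = 32694 - (9 - 16*10) = 32694 - (9 - 20*8) = 32694 - (9 - 160) = 32694 - 1*(-151) = 32694 + 151 = 32845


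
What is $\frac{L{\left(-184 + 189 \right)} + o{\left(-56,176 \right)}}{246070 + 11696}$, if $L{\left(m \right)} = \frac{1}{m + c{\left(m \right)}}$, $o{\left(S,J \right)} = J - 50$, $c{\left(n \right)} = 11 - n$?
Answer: $\frac{1387}{2835426} \approx 0.00048917$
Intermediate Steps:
$o{\left(S,J \right)} = -50 + J$ ($o{\left(S,J \right)} = J - 50 = -50 + J$)
$L{\left(m \right)} = \frac{1}{11}$ ($L{\left(m \right)} = \frac{1}{m - \left(-11 + m\right)} = \frac{1}{11}$)
$\frac{L{\left(-184 + 189 \right)} + o{\left(-56,176 \right)}}{246070 + 11696} = \frac{\frac{1}{11} + \left(-50 + 176\right)}{246070 + 11696} = \frac{\frac{1}{11} + 126}{257766} = \frac{1387}{11} \cdot \frac{1}{257766} = \frac{1387}{2835426}$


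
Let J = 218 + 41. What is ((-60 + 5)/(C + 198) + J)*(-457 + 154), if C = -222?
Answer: -633371/8 ≈ -79171.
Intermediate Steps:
J = 259
((-60 + 5)/(C + 198) + J)*(-457 + 154) = ((-60 + 5)/(-222 + 198) + 259)*(-457 + 154) = (-55/(-24) + 259)*(-303) = (-55*(-1/24) + 259)*(-303) = (55/24 + 259)*(-303) = (6271/24)*(-303) = -633371/8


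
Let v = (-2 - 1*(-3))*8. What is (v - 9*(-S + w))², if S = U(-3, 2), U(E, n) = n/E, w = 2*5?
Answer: 7744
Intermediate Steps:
w = 10
S = -⅔ (S = 2/(-3) = 2*(-⅓) = -⅔ ≈ -0.66667)
v = 8 (v = (-2 + 3)*8 = 1*8 = 8)
(v - 9*(-S + w))² = (8 - 9*(-1*(-⅔) + 10))² = (8 - 9*(⅔ + 10))² = (8 - 9*32/3)² = (8 - 1*96)² = (8 - 96)² = (-88)² = 7744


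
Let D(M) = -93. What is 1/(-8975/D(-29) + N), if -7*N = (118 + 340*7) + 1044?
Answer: -93/38083 ≈ -0.0024420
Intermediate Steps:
N = -506 (N = -((118 + 340*7) + 1044)/7 = -((118 + 2380) + 1044)/7 = -(2498 + 1044)/7 = -1/7*3542 = -506)
1/(-8975/D(-29) + N) = 1/(-8975/(-93) - 506) = 1/(-8975*(-1/93) - 506) = 1/(8975/93 - 506) = 1/(-38083/93) = -93/38083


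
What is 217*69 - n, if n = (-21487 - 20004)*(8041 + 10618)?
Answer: 774195542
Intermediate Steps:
n = -774180569 (n = -41491*18659 = -774180569)
217*69 - n = 217*69 - 1*(-774180569) = 14973 + 774180569 = 774195542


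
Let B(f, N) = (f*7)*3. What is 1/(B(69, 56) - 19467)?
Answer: -1/18018 ≈ -5.5500e-5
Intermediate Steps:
B(f, N) = 21*f (B(f, N) = (7*f)*3 = 21*f)
1/(B(69, 56) - 19467) = 1/(21*69 - 19467) = 1/(1449 - 19467) = 1/(-18018) = -1/18018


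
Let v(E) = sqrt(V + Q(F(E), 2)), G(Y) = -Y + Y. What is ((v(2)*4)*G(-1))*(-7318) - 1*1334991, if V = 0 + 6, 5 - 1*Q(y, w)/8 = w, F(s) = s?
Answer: -1334991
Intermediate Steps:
Q(y, w) = 40 - 8*w
V = 6
G(Y) = 0
v(E) = sqrt(30) (v(E) = sqrt(6 + (40 - 8*2)) = sqrt(6 + (40 - 16)) = sqrt(6 + 24) = sqrt(30))
((v(2)*4)*G(-1))*(-7318) - 1*1334991 = ((sqrt(30)*4)*0)*(-7318) - 1*1334991 = ((4*sqrt(30))*0)*(-7318) - 1334991 = 0*(-7318) - 1334991 = 0 - 1334991 = -1334991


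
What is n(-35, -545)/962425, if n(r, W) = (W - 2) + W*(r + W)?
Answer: 315553/962425 ≈ 0.32787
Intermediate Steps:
n(r, W) = -2 + W + W*(W + r) (n(r, W) = (-2 + W) + W*(W + r) = -2 + W + W*(W + r))
n(-35, -545)/962425 = (-2 - 545 + (-545)**2 - 545*(-35))/962425 = (-2 - 545 + 297025 + 19075)*(1/962425) = 315553*(1/962425) = 315553/962425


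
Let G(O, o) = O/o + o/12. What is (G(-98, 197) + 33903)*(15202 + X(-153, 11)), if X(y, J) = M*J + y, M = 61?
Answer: 105041465750/197 ≈ 5.3321e+8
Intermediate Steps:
G(O, o) = o/12 + O/o (G(O, o) = O/o + o*(1/12) = O/o + o/12 = o/12 + O/o)
X(y, J) = y + 61*J (X(y, J) = 61*J + y = y + 61*J)
(G(-98, 197) + 33903)*(15202 + X(-153, 11)) = (((1/12)*197 - 98/197) + 33903)*(15202 + (-153 + 61*11)) = ((197/12 - 98*1/197) + 33903)*(15202 + (-153 + 671)) = ((197/12 - 98/197) + 33903)*(15202 + 518) = (37633/2364 + 33903)*15720 = (80184325/2364)*15720 = 105041465750/197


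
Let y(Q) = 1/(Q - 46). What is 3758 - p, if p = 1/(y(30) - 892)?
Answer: 53637950/14273 ≈ 3758.0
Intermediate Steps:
y(Q) = 1/(-46 + Q)
p = -16/14273 (p = 1/(1/(-46 + 30) - 892) = 1/(1/(-16) - 892) = 1/(-1/16 - 892) = 1/(-14273/16) = -16/14273 ≈ -0.0011210)
3758 - p = 3758 - 1*(-16/14273) = 3758 + 16/14273 = 53637950/14273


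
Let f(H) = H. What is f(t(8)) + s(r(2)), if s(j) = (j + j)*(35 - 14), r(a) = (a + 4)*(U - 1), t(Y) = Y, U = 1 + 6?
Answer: 1520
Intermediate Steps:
U = 7
r(a) = 24 + 6*a (r(a) = (a + 4)*(7 - 1) = (4 + a)*6 = 24 + 6*a)
s(j) = 42*j (s(j) = (2*j)*21 = 42*j)
f(t(8)) + s(r(2)) = 8 + 42*(24 + 6*2) = 8 + 42*(24 + 12) = 8 + 42*36 = 8 + 1512 = 1520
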